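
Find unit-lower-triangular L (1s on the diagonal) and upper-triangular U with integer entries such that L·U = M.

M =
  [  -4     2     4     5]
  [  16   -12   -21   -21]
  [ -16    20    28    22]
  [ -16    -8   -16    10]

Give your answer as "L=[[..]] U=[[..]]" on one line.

L=[[1,0,0,0],[-4,1,0,0],[4,-3,1,0],[4,4,4,1]] U=[[-4,2,4,5],[0,-4,-5,-1],[0,0,-3,-1],[0,0,0,-2]]

  r1 -= -4·r0 → [0,-4,-5,-1]
  r2 -= 4·r0 → [0,12,12,2]
  r3 -= 4·r0 → [0,-16,-32,-10]
  r2 -= -3·r1 → [0,0,-3,-1]
  r3 -= 4·r1 → [0,0,-12,-6]
  r3 -= 4·r2 → [0,0,0,-2]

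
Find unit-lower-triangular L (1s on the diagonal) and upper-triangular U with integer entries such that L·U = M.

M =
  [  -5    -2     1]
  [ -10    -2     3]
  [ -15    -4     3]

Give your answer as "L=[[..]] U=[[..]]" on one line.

L=[[1,0,0],[2,1,0],[3,1,1]] U=[[-5,-2,1],[0,2,1],[0,0,-1]]

  R1 -= 2·R0 → [0,2,1]
  R2 -= 3·R0 → [0,2,0]
  R2 -= 1·R1 → [0,0,-1]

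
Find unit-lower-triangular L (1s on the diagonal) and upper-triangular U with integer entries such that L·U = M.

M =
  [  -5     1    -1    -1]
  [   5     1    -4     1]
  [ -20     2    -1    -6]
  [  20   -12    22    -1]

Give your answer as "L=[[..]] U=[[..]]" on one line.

L=[[1,0,0,0],[-1,1,0,0],[4,-1,1,0],[-4,-4,1,1]] U=[[-5,1,-1,-1],[0,2,-5,0],[0,0,-2,-2],[0,0,0,-3]]

  r1 -= -1·r0 → [0,2,-5,0]
  r2 -= 4·r0 → [0,-2,3,-2]
  r3 -= -4·r0 → [0,-8,18,-5]
  r2 -= -1·r1 → [0,0,-2,-2]
  r3 -= -4·r1 → [0,0,-2,-5]
  r3 -= 1·r2 → [0,0,0,-3]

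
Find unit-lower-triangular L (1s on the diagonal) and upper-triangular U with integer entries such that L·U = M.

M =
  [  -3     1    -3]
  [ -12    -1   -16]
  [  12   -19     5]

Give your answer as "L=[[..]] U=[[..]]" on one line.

L=[[1,0,0],[4,1,0],[-4,3,1]] U=[[-3,1,-3],[0,-5,-4],[0,0,5]]

  R1 -= 4·R0 → [0,-5,-4]
  R2 -= -4·R0 → [0,-15,-7]
  R2 -= 3·R1 → [0,0,5]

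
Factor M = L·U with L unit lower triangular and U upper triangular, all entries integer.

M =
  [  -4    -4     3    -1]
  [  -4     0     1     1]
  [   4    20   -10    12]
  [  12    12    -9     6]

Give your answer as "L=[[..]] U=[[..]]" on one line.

  r1 -= 1·r0 → [0,4,-2,2]
  r2 -= -1·r0 → [0,16,-7,11]
  r3 -= -3·r0 → [0,0,0,3]
  r2 -= 4·r1 → [0,0,1,3]
  r3 -= 0·r1 → [0,0,0,3]
  r3 -= 0·r2 → [0,0,0,3]

L=[[1,0,0,0],[1,1,0,0],[-1,4,1,0],[-3,0,0,1]] U=[[-4,-4,3,-1],[0,4,-2,2],[0,0,1,3],[0,0,0,3]]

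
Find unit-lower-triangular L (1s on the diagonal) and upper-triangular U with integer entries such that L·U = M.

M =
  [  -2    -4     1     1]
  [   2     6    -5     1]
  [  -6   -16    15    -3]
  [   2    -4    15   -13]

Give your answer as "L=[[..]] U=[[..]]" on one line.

  r1 -= -1·r0 → [0,2,-4,2]
  r2 -= 3·r0 → [0,-4,12,-6]
  r3 -= -1·r0 → [0,-8,16,-12]
  r2 -= -2·r1 → [0,0,4,-2]
  r3 -= -4·r1 → [0,0,0,-4]
  r3 -= 0·r2 → [0,0,0,-4]

L=[[1,0,0,0],[-1,1,0,0],[3,-2,1,0],[-1,-4,0,1]] U=[[-2,-4,1,1],[0,2,-4,2],[0,0,4,-2],[0,0,0,-4]]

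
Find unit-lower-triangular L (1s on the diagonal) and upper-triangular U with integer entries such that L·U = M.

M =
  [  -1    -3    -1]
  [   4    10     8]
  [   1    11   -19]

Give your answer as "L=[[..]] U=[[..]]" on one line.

  row1 -= -4·row0 → [0,-2,4]
  row2 -= -1·row0 → [0,8,-20]
  row2 -= -4·row1 → [0,0,-4]

L=[[1,0,0],[-4,1,0],[-1,-4,1]] U=[[-1,-3,-1],[0,-2,4],[0,0,-4]]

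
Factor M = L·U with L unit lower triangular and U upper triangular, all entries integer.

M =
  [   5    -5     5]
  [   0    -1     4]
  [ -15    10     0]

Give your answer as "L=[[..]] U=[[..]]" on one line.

L=[[1,0,0],[0,1,0],[-3,5,1]] U=[[5,-5,5],[0,-1,4],[0,0,-5]]

  r1 -= 0·r0 → [0,-1,4]
  r2 -= -3·r0 → [0,-5,15]
  r2 -= 5·r1 → [0,0,-5]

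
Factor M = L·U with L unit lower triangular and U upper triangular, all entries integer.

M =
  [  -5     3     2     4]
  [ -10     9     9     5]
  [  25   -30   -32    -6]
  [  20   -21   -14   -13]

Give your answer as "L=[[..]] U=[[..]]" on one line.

  r1 -= 2·r0 → [0,3,5,-3]
  r2 -= -5·r0 → [0,-15,-22,14]
  r3 -= -4·r0 → [0,-9,-6,3]
  r2 -= -5·r1 → [0,0,3,-1]
  r3 -= -3·r1 → [0,0,9,-6]
  r3 -= 3·r2 → [0,0,0,-3]

L=[[1,0,0,0],[2,1,0,0],[-5,-5,1,0],[-4,-3,3,1]] U=[[-5,3,2,4],[0,3,5,-3],[0,0,3,-1],[0,0,0,-3]]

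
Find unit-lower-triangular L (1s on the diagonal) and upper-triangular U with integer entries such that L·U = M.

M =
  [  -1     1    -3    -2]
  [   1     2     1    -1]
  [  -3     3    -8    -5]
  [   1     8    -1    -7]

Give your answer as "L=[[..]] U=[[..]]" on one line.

L=[[1,0,0,0],[-1,1,0,0],[3,0,1,0],[-1,3,2,1]] U=[[-1,1,-3,-2],[0,3,-2,-3],[0,0,1,1],[0,0,0,-2]]

  r1 -= -1·r0 → [0,3,-2,-3]
  r2 -= 3·r0 → [0,0,1,1]
  r3 -= -1·r0 → [0,9,-4,-9]
  r2 -= 0·r1 → [0,0,1,1]
  r3 -= 3·r1 → [0,0,2,0]
  r3 -= 2·r2 → [0,0,0,-2]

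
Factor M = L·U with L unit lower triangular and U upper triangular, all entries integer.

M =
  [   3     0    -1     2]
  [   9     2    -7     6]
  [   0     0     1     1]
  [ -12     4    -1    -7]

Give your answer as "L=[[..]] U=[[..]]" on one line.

L=[[1,0,0,0],[3,1,0,0],[0,0,1,0],[-4,2,3,1]] U=[[3,0,-1,2],[0,2,-4,0],[0,0,1,1],[0,0,0,-2]]

  R1 -= 3·R0 → [0,2,-4,0]
  R2 -= 0·R0 → [0,0,1,1]
  R3 -= -4·R0 → [0,4,-5,1]
  R2 -= 0·R1 → [0,0,1,1]
  R3 -= 2·R1 → [0,0,3,1]
  R3 -= 3·R2 → [0,0,0,-2]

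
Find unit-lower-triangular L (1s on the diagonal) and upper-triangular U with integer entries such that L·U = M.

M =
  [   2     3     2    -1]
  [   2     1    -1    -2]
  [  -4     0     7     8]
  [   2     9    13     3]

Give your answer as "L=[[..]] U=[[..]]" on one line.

  R1 -= 1·R0 → [0,-2,-3,-1]
  R2 -= -2·R0 → [0,6,11,6]
  R3 -= 1·R0 → [0,6,11,4]
  R2 -= -3·R1 → [0,0,2,3]
  R3 -= -3·R1 → [0,0,2,1]
  R3 -= 1·R2 → [0,0,0,-2]

L=[[1,0,0,0],[1,1,0,0],[-2,-3,1,0],[1,-3,1,1]] U=[[2,3,2,-1],[0,-2,-3,-1],[0,0,2,3],[0,0,0,-2]]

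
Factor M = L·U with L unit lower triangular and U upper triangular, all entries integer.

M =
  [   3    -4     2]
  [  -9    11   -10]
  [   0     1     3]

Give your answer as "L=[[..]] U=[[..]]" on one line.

  R1 -= -3·R0 → [0,-1,-4]
  R2 -= 0·R0 → [0,1,3]
  R2 -= -1·R1 → [0,0,-1]

L=[[1,0,0],[-3,1,0],[0,-1,1]] U=[[3,-4,2],[0,-1,-4],[0,0,-1]]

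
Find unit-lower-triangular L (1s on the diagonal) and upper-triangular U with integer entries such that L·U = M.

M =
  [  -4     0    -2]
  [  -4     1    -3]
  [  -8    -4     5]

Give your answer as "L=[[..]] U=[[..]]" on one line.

L=[[1,0,0],[1,1,0],[2,-4,1]] U=[[-4,0,-2],[0,1,-1],[0,0,5]]

  r1 -= 1·r0 → [0,1,-1]
  r2 -= 2·r0 → [0,-4,9]
  r2 -= -4·r1 → [0,0,5]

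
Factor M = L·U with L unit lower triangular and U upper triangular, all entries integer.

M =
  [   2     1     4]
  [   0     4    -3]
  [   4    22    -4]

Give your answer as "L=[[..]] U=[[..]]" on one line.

L=[[1,0,0],[0,1,0],[2,5,1]] U=[[2,1,4],[0,4,-3],[0,0,3]]

  r1 -= 0·r0 → [0,4,-3]
  r2 -= 2·r0 → [0,20,-12]
  r2 -= 5·r1 → [0,0,3]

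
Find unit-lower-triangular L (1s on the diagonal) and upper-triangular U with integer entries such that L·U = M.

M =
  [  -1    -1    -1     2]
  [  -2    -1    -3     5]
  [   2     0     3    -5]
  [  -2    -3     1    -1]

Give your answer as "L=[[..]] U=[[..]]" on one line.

  row1 -= 2·row0 → [0,1,-1,1]
  row2 -= -2·row0 → [0,-2,1,-1]
  row3 -= 2·row0 → [0,-1,3,-5]
  row2 -= -2·row1 → [0,0,-1,1]
  row3 -= -1·row1 → [0,0,2,-4]
  row3 -= -2·row2 → [0,0,0,-2]

L=[[1,0,0,0],[2,1,0,0],[-2,-2,1,0],[2,-1,-2,1]] U=[[-1,-1,-1,2],[0,1,-1,1],[0,0,-1,1],[0,0,0,-2]]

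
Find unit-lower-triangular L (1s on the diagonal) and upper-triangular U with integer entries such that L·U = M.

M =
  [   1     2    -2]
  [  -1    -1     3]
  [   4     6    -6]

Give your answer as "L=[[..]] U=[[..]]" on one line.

L=[[1,0,0],[-1,1,0],[4,-2,1]] U=[[1,2,-2],[0,1,1],[0,0,4]]

  row1 -= -1·row0 → [0,1,1]
  row2 -= 4·row0 → [0,-2,2]
  row2 -= -2·row1 → [0,0,4]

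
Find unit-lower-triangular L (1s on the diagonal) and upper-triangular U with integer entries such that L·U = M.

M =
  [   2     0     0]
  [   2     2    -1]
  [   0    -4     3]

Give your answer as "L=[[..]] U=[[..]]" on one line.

L=[[1,0,0],[1,1,0],[0,-2,1]] U=[[2,0,0],[0,2,-1],[0,0,1]]

  row1 -= 1·row0 → [0,2,-1]
  row2 -= 0·row0 → [0,-4,3]
  row2 -= -2·row1 → [0,0,1]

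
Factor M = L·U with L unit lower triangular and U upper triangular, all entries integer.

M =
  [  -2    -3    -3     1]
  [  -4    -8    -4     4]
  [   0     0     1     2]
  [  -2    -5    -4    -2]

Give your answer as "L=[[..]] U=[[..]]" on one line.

L=[[1,0,0,0],[2,1,0,0],[0,0,1,0],[1,1,-3,1]] U=[[-2,-3,-3,1],[0,-2,2,2],[0,0,1,2],[0,0,0,1]]

  r1 -= 2·r0 → [0,-2,2,2]
  r2 -= 0·r0 → [0,0,1,2]
  r3 -= 1·r0 → [0,-2,-1,-3]
  r2 -= 0·r1 → [0,0,1,2]
  r3 -= 1·r1 → [0,0,-3,-5]
  r3 -= -3·r2 → [0,0,0,1]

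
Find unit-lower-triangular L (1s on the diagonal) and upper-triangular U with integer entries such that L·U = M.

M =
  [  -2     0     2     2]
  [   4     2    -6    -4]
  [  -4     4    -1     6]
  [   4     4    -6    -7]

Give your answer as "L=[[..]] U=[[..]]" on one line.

  row1 -= -2·row0 → [0,2,-2,0]
  row2 -= 2·row0 → [0,4,-5,2]
  row3 -= -2·row0 → [0,4,-2,-3]
  row2 -= 2·row1 → [0,0,-1,2]
  row3 -= 2·row1 → [0,0,2,-3]
  row3 -= -2·row2 → [0,0,0,1]

L=[[1,0,0,0],[-2,1,0,0],[2,2,1,0],[-2,2,-2,1]] U=[[-2,0,2,2],[0,2,-2,0],[0,0,-1,2],[0,0,0,1]]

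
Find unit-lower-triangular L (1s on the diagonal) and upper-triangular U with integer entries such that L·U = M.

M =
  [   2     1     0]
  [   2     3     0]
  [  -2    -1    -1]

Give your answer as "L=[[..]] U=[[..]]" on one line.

L=[[1,0,0],[1,1,0],[-1,0,1]] U=[[2,1,0],[0,2,0],[0,0,-1]]

  row1 -= 1·row0 → [0,2,0]
  row2 -= -1·row0 → [0,0,-1]
  row2 -= 0·row1 → [0,0,-1]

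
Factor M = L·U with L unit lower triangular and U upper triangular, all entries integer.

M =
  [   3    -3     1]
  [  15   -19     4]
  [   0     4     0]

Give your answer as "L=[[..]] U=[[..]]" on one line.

L=[[1,0,0],[5,1,0],[0,-1,1]] U=[[3,-3,1],[0,-4,-1],[0,0,-1]]

  R1 -= 5·R0 → [0,-4,-1]
  R2 -= 0·R0 → [0,4,0]
  R2 -= -1·R1 → [0,0,-1]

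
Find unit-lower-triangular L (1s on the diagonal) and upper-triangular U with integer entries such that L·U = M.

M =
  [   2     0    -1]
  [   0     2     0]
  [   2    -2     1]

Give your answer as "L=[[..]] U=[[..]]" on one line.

  row1 -= 0·row0 → [0,2,0]
  row2 -= 1·row0 → [0,-2,2]
  row2 -= -1·row1 → [0,0,2]

L=[[1,0,0],[0,1,0],[1,-1,1]] U=[[2,0,-1],[0,2,0],[0,0,2]]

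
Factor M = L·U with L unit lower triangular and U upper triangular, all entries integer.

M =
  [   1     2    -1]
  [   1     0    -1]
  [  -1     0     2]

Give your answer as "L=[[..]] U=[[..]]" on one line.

L=[[1,0,0],[1,1,0],[-1,-1,1]] U=[[1,2,-1],[0,-2,0],[0,0,1]]

  r1 -= 1·r0 → [0,-2,0]
  r2 -= -1·r0 → [0,2,1]
  r2 -= -1·r1 → [0,0,1]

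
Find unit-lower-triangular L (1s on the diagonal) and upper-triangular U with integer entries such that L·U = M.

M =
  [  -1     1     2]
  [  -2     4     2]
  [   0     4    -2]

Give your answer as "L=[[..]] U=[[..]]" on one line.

  row1 -= 2·row0 → [0,2,-2]
  row2 -= 0·row0 → [0,4,-2]
  row2 -= 2·row1 → [0,0,2]

L=[[1,0,0],[2,1,0],[0,2,1]] U=[[-1,1,2],[0,2,-2],[0,0,2]]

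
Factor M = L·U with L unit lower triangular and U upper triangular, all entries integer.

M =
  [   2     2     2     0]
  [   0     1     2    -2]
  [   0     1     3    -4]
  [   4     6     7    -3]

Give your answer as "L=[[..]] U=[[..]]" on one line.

L=[[1,0,0,0],[0,1,0,0],[0,1,1,0],[2,2,-1,1]] U=[[2,2,2,0],[0,1,2,-2],[0,0,1,-2],[0,0,0,-1]]

  r1 -= 0·r0 → [0,1,2,-2]
  r2 -= 0·r0 → [0,1,3,-4]
  r3 -= 2·r0 → [0,2,3,-3]
  r2 -= 1·r1 → [0,0,1,-2]
  r3 -= 2·r1 → [0,0,-1,1]
  r3 -= -1·r2 → [0,0,0,-1]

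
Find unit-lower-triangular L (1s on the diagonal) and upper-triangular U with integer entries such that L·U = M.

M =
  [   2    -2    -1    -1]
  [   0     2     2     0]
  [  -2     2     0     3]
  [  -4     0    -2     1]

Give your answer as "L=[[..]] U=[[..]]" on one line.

  row1 -= 0·row0 → [0,2,2,0]
  row2 -= -1·row0 → [0,0,-1,2]
  row3 -= -2·row0 → [0,-4,-4,-1]
  row2 -= 0·row1 → [0,0,-1,2]
  row3 -= -2·row1 → [0,0,0,-1]
  row3 -= 0·row2 → [0,0,0,-1]

L=[[1,0,0,0],[0,1,0,0],[-1,0,1,0],[-2,-2,0,1]] U=[[2,-2,-1,-1],[0,2,2,0],[0,0,-1,2],[0,0,0,-1]]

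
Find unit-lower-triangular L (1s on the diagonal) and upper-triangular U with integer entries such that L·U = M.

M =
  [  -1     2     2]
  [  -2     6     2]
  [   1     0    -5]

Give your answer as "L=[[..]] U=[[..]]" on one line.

L=[[1,0,0],[2,1,0],[-1,1,1]] U=[[-1,2,2],[0,2,-2],[0,0,-1]]

  R1 -= 2·R0 → [0,2,-2]
  R2 -= -1·R0 → [0,2,-3]
  R2 -= 1·R1 → [0,0,-1]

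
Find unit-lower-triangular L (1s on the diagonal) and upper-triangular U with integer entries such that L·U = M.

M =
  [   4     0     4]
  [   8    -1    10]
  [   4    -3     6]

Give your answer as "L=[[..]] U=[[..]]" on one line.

  row1 -= 2·row0 → [0,-1,2]
  row2 -= 1·row0 → [0,-3,2]
  row2 -= 3·row1 → [0,0,-4]

L=[[1,0,0],[2,1,0],[1,3,1]] U=[[4,0,4],[0,-1,2],[0,0,-4]]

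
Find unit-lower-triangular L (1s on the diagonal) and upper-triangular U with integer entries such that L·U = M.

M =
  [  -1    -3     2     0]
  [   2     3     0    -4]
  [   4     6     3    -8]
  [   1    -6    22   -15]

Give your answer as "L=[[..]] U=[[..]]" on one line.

L=[[1,0,0,0],[-2,1,0,0],[-4,2,1,0],[-1,3,4,1]] U=[[-1,-3,2,0],[0,-3,4,-4],[0,0,3,0],[0,0,0,-3]]

  row1 -= -2·row0 → [0,-3,4,-4]
  row2 -= -4·row0 → [0,-6,11,-8]
  row3 -= -1·row0 → [0,-9,24,-15]
  row2 -= 2·row1 → [0,0,3,0]
  row3 -= 3·row1 → [0,0,12,-3]
  row3 -= 4·row2 → [0,0,0,-3]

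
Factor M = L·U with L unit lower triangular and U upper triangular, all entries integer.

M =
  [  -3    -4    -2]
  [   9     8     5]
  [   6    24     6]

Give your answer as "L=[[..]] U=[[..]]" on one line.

L=[[1,0,0],[-3,1,0],[-2,-4,1]] U=[[-3,-4,-2],[0,-4,-1],[0,0,-2]]

  R1 -= -3·R0 → [0,-4,-1]
  R2 -= -2·R0 → [0,16,2]
  R2 -= -4·R1 → [0,0,-2]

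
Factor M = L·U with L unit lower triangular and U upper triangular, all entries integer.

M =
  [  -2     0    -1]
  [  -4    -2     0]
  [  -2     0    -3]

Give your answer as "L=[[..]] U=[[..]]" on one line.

L=[[1,0,0],[2,1,0],[1,0,1]] U=[[-2,0,-1],[0,-2,2],[0,0,-2]]

  R1 -= 2·R0 → [0,-2,2]
  R2 -= 1·R0 → [0,0,-2]
  R2 -= 0·R1 → [0,0,-2]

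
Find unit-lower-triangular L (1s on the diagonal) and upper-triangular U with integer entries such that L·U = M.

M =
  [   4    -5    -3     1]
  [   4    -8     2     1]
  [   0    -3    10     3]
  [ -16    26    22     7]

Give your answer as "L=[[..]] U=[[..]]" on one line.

  row1 -= 1·row0 → [0,-3,5,0]
  row2 -= 0·row0 → [0,-3,10,3]
  row3 -= -4·row0 → [0,6,10,11]
  row2 -= 1·row1 → [0,0,5,3]
  row3 -= -2·row1 → [0,0,20,11]
  row3 -= 4·row2 → [0,0,0,-1]

L=[[1,0,0,0],[1,1,0,0],[0,1,1,0],[-4,-2,4,1]] U=[[4,-5,-3,1],[0,-3,5,0],[0,0,5,3],[0,0,0,-1]]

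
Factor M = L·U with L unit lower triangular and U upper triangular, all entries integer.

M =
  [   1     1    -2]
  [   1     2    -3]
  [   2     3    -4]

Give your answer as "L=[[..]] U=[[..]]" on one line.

L=[[1,0,0],[1,1,0],[2,1,1]] U=[[1,1,-2],[0,1,-1],[0,0,1]]

  row1 -= 1·row0 → [0,1,-1]
  row2 -= 2·row0 → [0,1,0]
  row2 -= 1·row1 → [0,0,1]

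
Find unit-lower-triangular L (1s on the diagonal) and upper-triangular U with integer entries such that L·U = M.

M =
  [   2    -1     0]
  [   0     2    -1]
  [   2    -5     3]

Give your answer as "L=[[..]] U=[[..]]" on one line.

L=[[1,0,0],[0,1,0],[1,-2,1]] U=[[2,-1,0],[0,2,-1],[0,0,1]]

  row1 -= 0·row0 → [0,2,-1]
  row2 -= 1·row0 → [0,-4,3]
  row2 -= -2·row1 → [0,0,1]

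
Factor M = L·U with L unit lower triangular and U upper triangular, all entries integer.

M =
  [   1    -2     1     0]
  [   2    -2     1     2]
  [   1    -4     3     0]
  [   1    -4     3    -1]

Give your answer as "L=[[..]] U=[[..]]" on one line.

  R1 -= 2·R0 → [0,2,-1,2]
  R2 -= 1·R0 → [0,-2,2,0]
  R3 -= 1·R0 → [0,-2,2,-1]
  R2 -= -1·R1 → [0,0,1,2]
  R3 -= -1·R1 → [0,0,1,1]
  R3 -= 1·R2 → [0,0,0,-1]

L=[[1,0,0,0],[2,1,0,0],[1,-1,1,0],[1,-1,1,1]] U=[[1,-2,1,0],[0,2,-1,2],[0,0,1,2],[0,0,0,-1]]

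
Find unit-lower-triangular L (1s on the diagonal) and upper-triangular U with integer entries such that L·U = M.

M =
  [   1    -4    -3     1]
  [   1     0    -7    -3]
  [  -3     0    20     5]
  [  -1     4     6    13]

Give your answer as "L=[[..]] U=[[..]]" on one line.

  R1 -= 1·R0 → [0,4,-4,-4]
  R2 -= -3·R0 → [0,-12,11,8]
  R3 -= -1·R0 → [0,0,3,14]
  R2 -= -3·R1 → [0,0,-1,-4]
  R3 -= 0·R1 → [0,0,3,14]
  R3 -= -3·R2 → [0,0,0,2]

L=[[1,0,0,0],[1,1,0,0],[-3,-3,1,0],[-1,0,-3,1]] U=[[1,-4,-3,1],[0,4,-4,-4],[0,0,-1,-4],[0,0,0,2]]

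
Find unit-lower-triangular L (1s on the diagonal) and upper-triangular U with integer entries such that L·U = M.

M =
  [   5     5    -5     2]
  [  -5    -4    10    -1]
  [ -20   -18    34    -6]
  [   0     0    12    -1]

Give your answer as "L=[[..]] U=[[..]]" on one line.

  row1 -= -1·row0 → [0,1,5,1]
  row2 -= -4·row0 → [0,2,14,2]
  row3 -= 0·row0 → [0,0,12,-1]
  row2 -= 2·row1 → [0,0,4,0]
  row3 -= 0·row1 → [0,0,12,-1]
  row3 -= 3·row2 → [0,0,0,-1]

L=[[1,0,0,0],[-1,1,0,0],[-4,2,1,0],[0,0,3,1]] U=[[5,5,-5,2],[0,1,5,1],[0,0,4,0],[0,0,0,-1]]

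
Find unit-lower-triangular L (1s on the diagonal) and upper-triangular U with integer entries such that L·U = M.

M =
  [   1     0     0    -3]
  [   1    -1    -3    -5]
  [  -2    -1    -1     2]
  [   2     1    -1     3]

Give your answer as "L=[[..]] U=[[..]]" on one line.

L=[[1,0,0,0],[1,1,0,0],[-2,1,1,0],[2,-1,-2,1]] U=[[1,0,0,-3],[0,-1,-3,-2],[0,0,2,-2],[0,0,0,3]]

  r1 -= 1·r0 → [0,-1,-3,-2]
  r2 -= -2·r0 → [0,-1,-1,-4]
  r3 -= 2·r0 → [0,1,-1,9]
  r2 -= 1·r1 → [0,0,2,-2]
  r3 -= -1·r1 → [0,0,-4,7]
  r3 -= -2·r2 → [0,0,0,3]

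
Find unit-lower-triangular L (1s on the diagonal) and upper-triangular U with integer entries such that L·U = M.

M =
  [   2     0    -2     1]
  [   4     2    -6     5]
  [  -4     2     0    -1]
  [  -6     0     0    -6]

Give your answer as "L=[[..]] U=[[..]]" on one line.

L=[[1,0,0,0],[2,1,0,0],[-2,1,1,0],[-3,0,3,1]] U=[[2,0,-2,1],[0,2,-2,3],[0,0,-2,-2],[0,0,0,3]]

  r1 -= 2·r0 → [0,2,-2,3]
  r2 -= -2·r0 → [0,2,-4,1]
  r3 -= -3·r0 → [0,0,-6,-3]
  r2 -= 1·r1 → [0,0,-2,-2]
  r3 -= 0·r1 → [0,0,-6,-3]
  r3 -= 3·r2 → [0,0,0,3]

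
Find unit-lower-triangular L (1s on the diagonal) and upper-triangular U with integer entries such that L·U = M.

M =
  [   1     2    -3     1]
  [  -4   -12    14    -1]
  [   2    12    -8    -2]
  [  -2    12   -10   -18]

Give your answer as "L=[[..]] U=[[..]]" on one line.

  row1 -= -4·row0 → [0,-4,2,3]
  row2 -= 2·row0 → [0,8,-2,-4]
  row3 -= -2·row0 → [0,16,-16,-16]
  row2 -= -2·row1 → [0,0,2,2]
  row3 -= -4·row1 → [0,0,-8,-4]
  row3 -= -4·row2 → [0,0,0,4]

L=[[1,0,0,0],[-4,1,0,0],[2,-2,1,0],[-2,-4,-4,1]] U=[[1,2,-3,1],[0,-4,2,3],[0,0,2,2],[0,0,0,4]]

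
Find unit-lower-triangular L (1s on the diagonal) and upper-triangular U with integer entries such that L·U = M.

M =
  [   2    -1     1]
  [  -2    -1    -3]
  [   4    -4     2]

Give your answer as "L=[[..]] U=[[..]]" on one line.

  r1 -= -1·r0 → [0,-2,-2]
  r2 -= 2·r0 → [0,-2,0]
  r2 -= 1·r1 → [0,0,2]

L=[[1,0,0],[-1,1,0],[2,1,1]] U=[[2,-1,1],[0,-2,-2],[0,0,2]]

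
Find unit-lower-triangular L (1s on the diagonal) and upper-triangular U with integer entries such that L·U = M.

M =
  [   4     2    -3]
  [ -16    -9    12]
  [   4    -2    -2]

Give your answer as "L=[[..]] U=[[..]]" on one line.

L=[[1,0,0],[-4,1,0],[1,4,1]] U=[[4,2,-3],[0,-1,0],[0,0,1]]

  row1 -= -4·row0 → [0,-1,0]
  row2 -= 1·row0 → [0,-4,1]
  row2 -= 4·row1 → [0,0,1]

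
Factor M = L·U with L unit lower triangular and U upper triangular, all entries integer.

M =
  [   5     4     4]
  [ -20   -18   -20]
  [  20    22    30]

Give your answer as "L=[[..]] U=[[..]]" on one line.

L=[[1,0,0],[-4,1,0],[4,-3,1]] U=[[5,4,4],[0,-2,-4],[0,0,2]]

  r1 -= -4·r0 → [0,-2,-4]
  r2 -= 4·r0 → [0,6,14]
  r2 -= -3·r1 → [0,0,2]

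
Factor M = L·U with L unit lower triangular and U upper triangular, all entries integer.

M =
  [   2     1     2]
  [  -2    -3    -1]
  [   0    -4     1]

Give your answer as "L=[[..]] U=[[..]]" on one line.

L=[[1,0,0],[-1,1,0],[0,2,1]] U=[[2,1,2],[0,-2,1],[0,0,-1]]

  r1 -= -1·r0 → [0,-2,1]
  r2 -= 0·r0 → [0,-4,1]
  r2 -= 2·r1 → [0,0,-1]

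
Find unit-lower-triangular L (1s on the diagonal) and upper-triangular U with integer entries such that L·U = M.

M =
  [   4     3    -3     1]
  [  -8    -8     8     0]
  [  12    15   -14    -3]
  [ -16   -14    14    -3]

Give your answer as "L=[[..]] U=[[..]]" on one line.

L=[[1,0,0,0],[-2,1,0,0],[3,-3,1,0],[-4,1,0,1]] U=[[4,3,-3,1],[0,-2,2,2],[0,0,1,0],[0,0,0,-1]]

  r1 -= -2·r0 → [0,-2,2,2]
  r2 -= 3·r0 → [0,6,-5,-6]
  r3 -= -4·r0 → [0,-2,2,1]
  r2 -= -3·r1 → [0,0,1,0]
  r3 -= 1·r1 → [0,0,0,-1]
  r3 -= 0·r2 → [0,0,0,-1]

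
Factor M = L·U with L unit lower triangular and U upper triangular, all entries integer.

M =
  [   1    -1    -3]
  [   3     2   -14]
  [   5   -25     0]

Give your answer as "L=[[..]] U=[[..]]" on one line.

L=[[1,0,0],[3,1,0],[5,-4,1]] U=[[1,-1,-3],[0,5,-5],[0,0,-5]]

  row1 -= 3·row0 → [0,5,-5]
  row2 -= 5·row0 → [0,-20,15]
  row2 -= -4·row1 → [0,0,-5]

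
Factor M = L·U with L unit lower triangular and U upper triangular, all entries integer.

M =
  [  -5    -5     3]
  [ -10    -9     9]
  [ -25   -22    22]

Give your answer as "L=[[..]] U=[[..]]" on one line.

L=[[1,0,0],[2,1,0],[5,3,1]] U=[[-5,-5,3],[0,1,3],[0,0,-2]]

  row1 -= 2·row0 → [0,1,3]
  row2 -= 5·row0 → [0,3,7]
  row2 -= 3·row1 → [0,0,-2]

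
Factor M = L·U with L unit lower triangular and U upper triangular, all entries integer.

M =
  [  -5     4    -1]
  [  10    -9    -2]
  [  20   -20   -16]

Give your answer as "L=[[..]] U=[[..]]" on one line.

  R1 -= -2·R0 → [0,-1,-4]
  R2 -= -4·R0 → [0,-4,-20]
  R2 -= 4·R1 → [0,0,-4]

L=[[1,0,0],[-2,1,0],[-4,4,1]] U=[[-5,4,-1],[0,-1,-4],[0,0,-4]]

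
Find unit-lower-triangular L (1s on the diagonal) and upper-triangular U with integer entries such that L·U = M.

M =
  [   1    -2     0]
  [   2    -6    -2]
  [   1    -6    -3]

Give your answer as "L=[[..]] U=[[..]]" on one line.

  R1 -= 2·R0 → [0,-2,-2]
  R2 -= 1·R0 → [0,-4,-3]
  R2 -= 2·R1 → [0,0,1]

L=[[1,0,0],[2,1,0],[1,2,1]] U=[[1,-2,0],[0,-2,-2],[0,0,1]]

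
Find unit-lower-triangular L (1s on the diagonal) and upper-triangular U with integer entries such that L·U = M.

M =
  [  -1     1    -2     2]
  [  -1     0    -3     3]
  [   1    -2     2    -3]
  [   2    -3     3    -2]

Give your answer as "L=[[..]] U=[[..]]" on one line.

  R1 -= 1·R0 → [0,-1,-1,1]
  R2 -= -1·R0 → [0,-1,0,-1]
  R3 -= -2·R0 → [0,-1,-1,2]
  R2 -= 1·R1 → [0,0,1,-2]
  R3 -= 1·R1 → [0,0,0,1]
  R3 -= 0·R2 → [0,0,0,1]

L=[[1,0,0,0],[1,1,0,0],[-1,1,1,0],[-2,1,0,1]] U=[[-1,1,-2,2],[0,-1,-1,1],[0,0,1,-2],[0,0,0,1]]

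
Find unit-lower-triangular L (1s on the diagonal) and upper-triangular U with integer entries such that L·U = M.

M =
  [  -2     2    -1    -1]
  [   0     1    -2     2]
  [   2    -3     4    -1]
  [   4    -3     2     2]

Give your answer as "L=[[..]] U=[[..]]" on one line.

  r1 -= 0·r0 → [0,1,-2,2]
  r2 -= -1·r0 → [0,-1,3,-2]
  r3 -= -2·r0 → [0,1,0,0]
  r2 -= -1·r1 → [0,0,1,0]
  r3 -= 1·r1 → [0,0,2,-2]
  r3 -= 2·r2 → [0,0,0,-2]

L=[[1,0,0,0],[0,1,0,0],[-1,-1,1,0],[-2,1,2,1]] U=[[-2,2,-1,-1],[0,1,-2,2],[0,0,1,0],[0,0,0,-2]]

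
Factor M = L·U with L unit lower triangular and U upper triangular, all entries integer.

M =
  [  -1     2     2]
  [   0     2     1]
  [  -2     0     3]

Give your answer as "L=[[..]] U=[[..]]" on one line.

L=[[1,0,0],[0,1,0],[2,-2,1]] U=[[-1,2,2],[0,2,1],[0,0,1]]

  r1 -= 0·r0 → [0,2,1]
  r2 -= 2·r0 → [0,-4,-1]
  r2 -= -2·r1 → [0,0,1]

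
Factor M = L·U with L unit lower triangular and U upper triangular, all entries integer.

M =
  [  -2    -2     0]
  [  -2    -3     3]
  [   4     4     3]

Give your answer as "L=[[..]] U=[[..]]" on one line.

  row1 -= 1·row0 → [0,-1,3]
  row2 -= -2·row0 → [0,0,3]
  row2 -= 0·row1 → [0,0,3]

L=[[1,0,0],[1,1,0],[-2,0,1]] U=[[-2,-2,0],[0,-1,3],[0,0,3]]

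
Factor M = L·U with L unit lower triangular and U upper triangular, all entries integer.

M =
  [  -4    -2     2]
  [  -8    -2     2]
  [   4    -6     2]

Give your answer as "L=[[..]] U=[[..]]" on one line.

L=[[1,0,0],[2,1,0],[-1,-4,1]] U=[[-4,-2,2],[0,2,-2],[0,0,-4]]

  R1 -= 2·R0 → [0,2,-2]
  R2 -= -1·R0 → [0,-8,4]
  R2 -= -4·R1 → [0,0,-4]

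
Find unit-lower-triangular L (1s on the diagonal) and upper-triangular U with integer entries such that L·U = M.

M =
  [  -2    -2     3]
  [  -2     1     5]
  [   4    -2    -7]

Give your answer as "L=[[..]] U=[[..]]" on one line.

  R1 -= 1·R0 → [0,3,2]
  R2 -= -2·R0 → [0,-6,-1]
  R2 -= -2·R1 → [0,0,3]

L=[[1,0,0],[1,1,0],[-2,-2,1]] U=[[-2,-2,3],[0,3,2],[0,0,3]]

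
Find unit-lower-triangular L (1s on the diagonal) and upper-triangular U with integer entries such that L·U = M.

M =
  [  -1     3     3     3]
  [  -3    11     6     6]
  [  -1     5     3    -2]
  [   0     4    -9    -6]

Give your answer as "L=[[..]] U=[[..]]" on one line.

L=[[1,0,0,0],[3,1,0,0],[1,1,1,0],[0,2,-1,1]] U=[[-1,3,3,3],[0,2,-3,-3],[0,0,3,-2],[0,0,0,-2]]

  R1 -= 3·R0 → [0,2,-3,-3]
  R2 -= 1·R0 → [0,2,0,-5]
  R3 -= 0·R0 → [0,4,-9,-6]
  R2 -= 1·R1 → [0,0,3,-2]
  R3 -= 2·R1 → [0,0,-3,0]
  R3 -= -1·R2 → [0,0,0,-2]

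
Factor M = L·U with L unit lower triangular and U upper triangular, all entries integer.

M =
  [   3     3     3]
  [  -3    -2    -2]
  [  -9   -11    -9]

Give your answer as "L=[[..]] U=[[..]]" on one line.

L=[[1,0,0],[-1,1,0],[-3,-2,1]] U=[[3,3,3],[0,1,1],[0,0,2]]

  R1 -= -1·R0 → [0,1,1]
  R2 -= -3·R0 → [0,-2,0]
  R2 -= -2·R1 → [0,0,2]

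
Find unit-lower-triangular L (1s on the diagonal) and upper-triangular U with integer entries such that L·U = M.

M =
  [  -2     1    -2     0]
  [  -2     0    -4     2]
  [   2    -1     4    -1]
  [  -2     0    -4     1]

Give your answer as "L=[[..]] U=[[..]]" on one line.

  row1 -= 1·row0 → [0,-1,-2,2]
  row2 -= -1·row0 → [0,0,2,-1]
  row3 -= 1·row0 → [0,-1,-2,1]
  row2 -= 0·row1 → [0,0,2,-1]
  row3 -= 1·row1 → [0,0,0,-1]
  row3 -= 0·row2 → [0,0,0,-1]

L=[[1,0,0,0],[1,1,0,0],[-1,0,1,0],[1,1,0,1]] U=[[-2,1,-2,0],[0,-1,-2,2],[0,0,2,-1],[0,0,0,-1]]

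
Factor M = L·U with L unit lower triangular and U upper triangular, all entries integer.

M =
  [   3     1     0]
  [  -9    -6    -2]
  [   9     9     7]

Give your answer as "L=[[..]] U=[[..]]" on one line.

  row1 -= -3·row0 → [0,-3,-2]
  row2 -= 3·row0 → [0,6,7]
  row2 -= -2·row1 → [0,0,3]

L=[[1,0,0],[-3,1,0],[3,-2,1]] U=[[3,1,0],[0,-3,-2],[0,0,3]]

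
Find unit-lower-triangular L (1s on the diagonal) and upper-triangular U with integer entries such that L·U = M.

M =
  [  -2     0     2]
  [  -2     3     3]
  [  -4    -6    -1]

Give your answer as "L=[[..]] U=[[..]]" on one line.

L=[[1,0,0],[1,1,0],[2,-2,1]] U=[[-2,0,2],[0,3,1],[0,0,-3]]

  R1 -= 1·R0 → [0,3,1]
  R2 -= 2·R0 → [0,-6,-5]
  R2 -= -2·R1 → [0,0,-3]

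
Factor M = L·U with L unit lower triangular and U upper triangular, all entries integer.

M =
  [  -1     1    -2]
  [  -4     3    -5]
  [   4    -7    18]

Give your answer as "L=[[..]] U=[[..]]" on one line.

L=[[1,0,0],[4,1,0],[-4,3,1]] U=[[-1,1,-2],[0,-1,3],[0,0,1]]

  row1 -= 4·row0 → [0,-1,3]
  row2 -= -4·row0 → [0,-3,10]
  row2 -= 3·row1 → [0,0,1]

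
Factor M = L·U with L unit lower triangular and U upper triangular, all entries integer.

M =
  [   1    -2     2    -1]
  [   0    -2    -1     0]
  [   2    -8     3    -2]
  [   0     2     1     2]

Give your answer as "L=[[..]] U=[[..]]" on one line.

  r1 -= 0·r0 → [0,-2,-1,0]
  r2 -= 2·r0 → [0,-4,-1,0]
  r3 -= 0·r0 → [0,2,1,2]
  r2 -= 2·r1 → [0,0,1,0]
  r3 -= -1·r1 → [0,0,0,2]
  r3 -= 0·r2 → [0,0,0,2]

L=[[1,0,0,0],[0,1,0,0],[2,2,1,0],[0,-1,0,1]] U=[[1,-2,2,-1],[0,-2,-1,0],[0,0,1,0],[0,0,0,2]]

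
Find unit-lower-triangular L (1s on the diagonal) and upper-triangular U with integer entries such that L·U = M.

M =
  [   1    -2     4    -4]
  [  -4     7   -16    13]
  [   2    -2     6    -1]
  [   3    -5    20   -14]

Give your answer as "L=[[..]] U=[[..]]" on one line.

L=[[1,0,0,0],[-4,1,0,0],[2,-2,1,0],[3,-1,-4,1]] U=[[1,-2,4,-4],[0,-1,0,-3],[0,0,-2,1],[0,0,0,-1]]

  r1 -= -4·r0 → [0,-1,0,-3]
  r2 -= 2·r0 → [0,2,-2,7]
  r3 -= 3·r0 → [0,1,8,-2]
  r2 -= -2·r1 → [0,0,-2,1]
  r3 -= -1·r1 → [0,0,8,-5]
  r3 -= -4·r2 → [0,0,0,-1]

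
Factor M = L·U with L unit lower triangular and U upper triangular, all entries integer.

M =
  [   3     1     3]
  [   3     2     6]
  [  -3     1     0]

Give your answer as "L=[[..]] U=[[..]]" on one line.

  row1 -= 1·row0 → [0,1,3]
  row2 -= -1·row0 → [0,2,3]
  row2 -= 2·row1 → [0,0,-3]

L=[[1,0,0],[1,1,0],[-1,2,1]] U=[[3,1,3],[0,1,3],[0,0,-3]]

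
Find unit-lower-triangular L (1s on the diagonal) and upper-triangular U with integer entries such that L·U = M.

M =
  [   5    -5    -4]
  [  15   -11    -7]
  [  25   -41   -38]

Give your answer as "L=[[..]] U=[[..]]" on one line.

L=[[1,0,0],[3,1,0],[5,-4,1]] U=[[5,-5,-4],[0,4,5],[0,0,2]]

  R1 -= 3·R0 → [0,4,5]
  R2 -= 5·R0 → [0,-16,-18]
  R2 -= -4·R1 → [0,0,2]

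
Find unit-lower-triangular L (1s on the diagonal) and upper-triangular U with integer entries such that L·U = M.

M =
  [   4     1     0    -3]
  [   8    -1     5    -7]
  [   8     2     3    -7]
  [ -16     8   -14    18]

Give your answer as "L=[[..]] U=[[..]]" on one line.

  R1 -= 2·R0 → [0,-3,5,-1]
  R2 -= 2·R0 → [0,0,3,-1]
  R3 -= -4·R0 → [0,12,-14,6]
  R2 -= 0·R1 → [0,0,3,-1]
  R3 -= -4·R1 → [0,0,6,2]
  R3 -= 2·R2 → [0,0,0,4]

L=[[1,0,0,0],[2,1,0,0],[2,0,1,0],[-4,-4,2,1]] U=[[4,1,0,-3],[0,-3,5,-1],[0,0,3,-1],[0,0,0,4]]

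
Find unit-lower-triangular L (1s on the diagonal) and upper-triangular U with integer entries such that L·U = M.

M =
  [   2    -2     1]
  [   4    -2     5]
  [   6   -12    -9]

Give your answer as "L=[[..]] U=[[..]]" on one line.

  row1 -= 2·row0 → [0,2,3]
  row2 -= 3·row0 → [0,-6,-12]
  row2 -= -3·row1 → [0,0,-3]

L=[[1,0,0],[2,1,0],[3,-3,1]] U=[[2,-2,1],[0,2,3],[0,0,-3]]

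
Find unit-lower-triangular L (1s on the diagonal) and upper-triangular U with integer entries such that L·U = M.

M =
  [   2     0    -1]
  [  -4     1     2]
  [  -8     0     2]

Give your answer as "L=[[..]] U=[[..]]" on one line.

L=[[1,0,0],[-2,1,0],[-4,0,1]] U=[[2,0,-1],[0,1,0],[0,0,-2]]

  r1 -= -2·r0 → [0,1,0]
  r2 -= -4·r0 → [0,0,-2]
  r2 -= 0·r1 → [0,0,-2]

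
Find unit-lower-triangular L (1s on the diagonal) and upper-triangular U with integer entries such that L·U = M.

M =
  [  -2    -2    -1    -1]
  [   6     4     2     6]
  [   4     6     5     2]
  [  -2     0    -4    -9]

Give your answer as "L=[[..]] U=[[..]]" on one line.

  r1 -= -3·r0 → [0,-2,-1,3]
  r2 -= -2·r0 → [0,2,3,0]
  r3 -= 1·r0 → [0,2,-3,-8]
  r2 -= -1·r1 → [0,0,2,3]
  r3 -= -1·r1 → [0,0,-4,-5]
  r3 -= -2·r2 → [0,0,0,1]

L=[[1,0,0,0],[-3,1,0,0],[-2,-1,1,0],[1,-1,-2,1]] U=[[-2,-2,-1,-1],[0,-2,-1,3],[0,0,2,3],[0,0,0,1]]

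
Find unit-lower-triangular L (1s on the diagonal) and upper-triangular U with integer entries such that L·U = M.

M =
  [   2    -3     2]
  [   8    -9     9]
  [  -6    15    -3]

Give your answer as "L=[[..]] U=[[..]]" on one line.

L=[[1,0,0],[4,1,0],[-3,2,1]] U=[[2,-3,2],[0,3,1],[0,0,1]]

  row1 -= 4·row0 → [0,3,1]
  row2 -= -3·row0 → [0,6,3]
  row2 -= 2·row1 → [0,0,1]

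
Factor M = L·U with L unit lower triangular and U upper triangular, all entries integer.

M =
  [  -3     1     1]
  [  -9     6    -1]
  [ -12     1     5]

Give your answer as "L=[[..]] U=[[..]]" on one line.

  R1 -= 3·R0 → [0,3,-4]
  R2 -= 4·R0 → [0,-3,1]
  R2 -= -1·R1 → [0,0,-3]

L=[[1,0,0],[3,1,0],[4,-1,1]] U=[[-3,1,1],[0,3,-4],[0,0,-3]]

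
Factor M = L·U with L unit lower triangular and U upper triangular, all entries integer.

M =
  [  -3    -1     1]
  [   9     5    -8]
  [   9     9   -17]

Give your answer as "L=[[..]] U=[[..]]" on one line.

L=[[1,0,0],[-3,1,0],[-3,3,1]] U=[[-3,-1,1],[0,2,-5],[0,0,1]]

  r1 -= -3·r0 → [0,2,-5]
  r2 -= -3·r0 → [0,6,-14]
  r2 -= 3·r1 → [0,0,1]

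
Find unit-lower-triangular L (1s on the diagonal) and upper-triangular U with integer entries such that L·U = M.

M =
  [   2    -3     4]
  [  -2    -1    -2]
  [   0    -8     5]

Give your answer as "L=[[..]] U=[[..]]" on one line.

L=[[1,0,0],[-1,1,0],[0,2,1]] U=[[2,-3,4],[0,-4,2],[0,0,1]]

  r1 -= -1·r0 → [0,-4,2]
  r2 -= 0·r0 → [0,-8,5]
  r2 -= 2·r1 → [0,0,1]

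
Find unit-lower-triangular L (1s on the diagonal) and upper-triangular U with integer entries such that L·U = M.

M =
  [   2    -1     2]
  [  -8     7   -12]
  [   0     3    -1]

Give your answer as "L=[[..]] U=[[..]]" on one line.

L=[[1,0,0],[-4,1,0],[0,1,1]] U=[[2,-1,2],[0,3,-4],[0,0,3]]

  r1 -= -4·r0 → [0,3,-4]
  r2 -= 0·r0 → [0,3,-1]
  r2 -= 1·r1 → [0,0,3]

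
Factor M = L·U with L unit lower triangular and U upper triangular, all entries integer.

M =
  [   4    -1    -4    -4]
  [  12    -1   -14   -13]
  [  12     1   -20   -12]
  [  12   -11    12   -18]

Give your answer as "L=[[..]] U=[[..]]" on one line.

L=[[1,0,0,0],[3,1,0,0],[3,2,1,0],[3,-4,-4,1]] U=[[4,-1,-4,-4],[0,2,-2,-1],[0,0,-4,2],[0,0,0,-2]]

  r1 -= 3·r0 → [0,2,-2,-1]
  r2 -= 3·r0 → [0,4,-8,0]
  r3 -= 3·r0 → [0,-8,24,-6]
  r2 -= 2·r1 → [0,0,-4,2]
  r3 -= -4·r1 → [0,0,16,-10]
  r3 -= -4·r2 → [0,0,0,-2]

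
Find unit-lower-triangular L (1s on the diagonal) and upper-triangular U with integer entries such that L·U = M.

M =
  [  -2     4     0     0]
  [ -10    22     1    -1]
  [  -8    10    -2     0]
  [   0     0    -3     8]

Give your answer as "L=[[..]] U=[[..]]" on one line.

  r1 -= 5·r0 → [0,2,1,-1]
  r2 -= 4·r0 → [0,-6,-2,0]
  r3 -= 0·r0 → [0,0,-3,8]
  r2 -= -3·r1 → [0,0,1,-3]
  r3 -= 0·r1 → [0,0,-3,8]
  r3 -= -3·r2 → [0,0,0,-1]

L=[[1,0,0,0],[5,1,0,0],[4,-3,1,0],[0,0,-3,1]] U=[[-2,4,0,0],[0,2,1,-1],[0,0,1,-3],[0,0,0,-1]]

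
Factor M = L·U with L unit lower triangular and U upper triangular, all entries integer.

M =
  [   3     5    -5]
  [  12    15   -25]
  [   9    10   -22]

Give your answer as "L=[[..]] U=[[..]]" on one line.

L=[[1,0,0],[4,1,0],[3,1,1]] U=[[3,5,-5],[0,-5,-5],[0,0,-2]]

  r1 -= 4·r0 → [0,-5,-5]
  r2 -= 3·r0 → [0,-5,-7]
  r2 -= 1·r1 → [0,0,-2]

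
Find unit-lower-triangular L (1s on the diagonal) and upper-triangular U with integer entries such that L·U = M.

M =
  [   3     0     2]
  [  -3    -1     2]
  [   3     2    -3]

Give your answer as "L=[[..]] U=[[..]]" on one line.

  R1 -= -1·R0 → [0,-1,4]
  R2 -= 1·R0 → [0,2,-5]
  R2 -= -2·R1 → [0,0,3]

L=[[1,0,0],[-1,1,0],[1,-2,1]] U=[[3,0,2],[0,-1,4],[0,0,3]]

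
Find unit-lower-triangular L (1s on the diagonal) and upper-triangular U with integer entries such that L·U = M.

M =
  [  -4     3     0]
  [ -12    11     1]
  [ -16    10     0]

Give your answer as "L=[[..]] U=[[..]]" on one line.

L=[[1,0,0],[3,1,0],[4,-1,1]] U=[[-4,3,0],[0,2,1],[0,0,1]]

  row1 -= 3·row0 → [0,2,1]
  row2 -= 4·row0 → [0,-2,0]
  row2 -= -1·row1 → [0,0,1]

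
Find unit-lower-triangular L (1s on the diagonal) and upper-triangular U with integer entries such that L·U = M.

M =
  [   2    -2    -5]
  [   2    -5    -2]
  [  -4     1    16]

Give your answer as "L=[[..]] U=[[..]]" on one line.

L=[[1,0,0],[1,1,0],[-2,1,1]] U=[[2,-2,-5],[0,-3,3],[0,0,3]]

  r1 -= 1·r0 → [0,-3,3]
  r2 -= -2·r0 → [0,-3,6]
  r2 -= 1·r1 → [0,0,3]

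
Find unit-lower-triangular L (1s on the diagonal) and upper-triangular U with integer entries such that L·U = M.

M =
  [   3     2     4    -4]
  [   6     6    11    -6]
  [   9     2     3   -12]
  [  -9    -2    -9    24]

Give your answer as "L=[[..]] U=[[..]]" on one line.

L=[[1,0,0,0],[2,1,0,0],[3,-2,1,0],[-3,2,1,1]] U=[[3,2,4,-4],[0,2,3,2],[0,0,-3,4],[0,0,0,4]]

  R1 -= 2·R0 → [0,2,3,2]
  R2 -= 3·R0 → [0,-4,-9,0]
  R3 -= -3·R0 → [0,4,3,12]
  R2 -= -2·R1 → [0,0,-3,4]
  R3 -= 2·R1 → [0,0,-3,8]
  R3 -= 1·R2 → [0,0,0,4]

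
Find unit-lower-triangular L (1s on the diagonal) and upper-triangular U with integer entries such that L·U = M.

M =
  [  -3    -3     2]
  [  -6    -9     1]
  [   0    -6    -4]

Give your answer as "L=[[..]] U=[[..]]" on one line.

L=[[1,0,0],[2,1,0],[0,2,1]] U=[[-3,-3,2],[0,-3,-3],[0,0,2]]

  r1 -= 2·r0 → [0,-3,-3]
  r2 -= 0·r0 → [0,-6,-4]
  r2 -= 2·r1 → [0,0,2]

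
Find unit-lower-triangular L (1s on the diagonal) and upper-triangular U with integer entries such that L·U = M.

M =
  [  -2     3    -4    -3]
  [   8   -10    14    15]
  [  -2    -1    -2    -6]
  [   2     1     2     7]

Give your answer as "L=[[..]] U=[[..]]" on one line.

  r1 -= -4·r0 → [0,2,-2,3]
  r2 -= 1·r0 → [0,-4,2,-3]
  r3 -= -1·r0 → [0,4,-2,4]
  r2 -= -2·r1 → [0,0,-2,3]
  r3 -= 2·r1 → [0,0,2,-2]
  r3 -= -1·r2 → [0,0,0,1]

L=[[1,0,0,0],[-4,1,0,0],[1,-2,1,0],[-1,2,-1,1]] U=[[-2,3,-4,-3],[0,2,-2,3],[0,0,-2,3],[0,0,0,1]]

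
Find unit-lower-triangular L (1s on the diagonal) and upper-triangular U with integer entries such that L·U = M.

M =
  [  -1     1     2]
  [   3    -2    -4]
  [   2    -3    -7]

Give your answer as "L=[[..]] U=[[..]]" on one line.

L=[[1,0,0],[-3,1,0],[-2,-1,1]] U=[[-1,1,2],[0,1,2],[0,0,-1]]

  row1 -= -3·row0 → [0,1,2]
  row2 -= -2·row0 → [0,-1,-3]
  row2 -= -1·row1 → [0,0,-1]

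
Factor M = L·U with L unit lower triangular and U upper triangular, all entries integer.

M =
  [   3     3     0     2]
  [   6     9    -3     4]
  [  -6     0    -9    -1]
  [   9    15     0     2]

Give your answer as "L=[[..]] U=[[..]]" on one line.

  row1 -= 2·row0 → [0,3,-3,0]
  row2 -= -2·row0 → [0,6,-9,3]
  row3 -= 3·row0 → [0,6,0,-4]
  row2 -= 2·row1 → [0,0,-3,3]
  row3 -= 2·row1 → [0,0,6,-4]
  row3 -= -2·row2 → [0,0,0,2]

L=[[1,0,0,0],[2,1,0,0],[-2,2,1,0],[3,2,-2,1]] U=[[3,3,0,2],[0,3,-3,0],[0,0,-3,3],[0,0,0,2]]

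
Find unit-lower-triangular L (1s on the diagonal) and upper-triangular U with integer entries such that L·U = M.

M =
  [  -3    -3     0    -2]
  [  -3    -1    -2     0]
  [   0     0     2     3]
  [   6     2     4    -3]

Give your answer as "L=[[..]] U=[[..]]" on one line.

L=[[1,0,0,0],[1,1,0,0],[0,0,1,0],[-2,-2,0,1]] U=[[-3,-3,0,-2],[0,2,-2,2],[0,0,2,3],[0,0,0,-3]]

  R1 -= 1·R0 → [0,2,-2,2]
  R2 -= 0·R0 → [0,0,2,3]
  R3 -= -2·R0 → [0,-4,4,-7]
  R2 -= 0·R1 → [0,0,2,3]
  R3 -= -2·R1 → [0,0,0,-3]
  R3 -= 0·R2 → [0,0,0,-3]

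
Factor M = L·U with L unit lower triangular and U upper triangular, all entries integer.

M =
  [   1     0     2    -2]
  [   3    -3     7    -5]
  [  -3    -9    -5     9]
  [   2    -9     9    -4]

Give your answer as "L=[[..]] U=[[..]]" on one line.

  r1 -= 3·r0 → [0,-3,1,1]
  r2 -= -3·r0 → [0,-9,1,3]
  r3 -= 2·r0 → [0,-9,5,0]
  r2 -= 3·r1 → [0,0,-2,0]
  r3 -= 3·r1 → [0,0,2,-3]
  r3 -= -1·r2 → [0,0,0,-3]

L=[[1,0,0,0],[3,1,0,0],[-3,3,1,0],[2,3,-1,1]] U=[[1,0,2,-2],[0,-3,1,1],[0,0,-2,0],[0,0,0,-3]]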